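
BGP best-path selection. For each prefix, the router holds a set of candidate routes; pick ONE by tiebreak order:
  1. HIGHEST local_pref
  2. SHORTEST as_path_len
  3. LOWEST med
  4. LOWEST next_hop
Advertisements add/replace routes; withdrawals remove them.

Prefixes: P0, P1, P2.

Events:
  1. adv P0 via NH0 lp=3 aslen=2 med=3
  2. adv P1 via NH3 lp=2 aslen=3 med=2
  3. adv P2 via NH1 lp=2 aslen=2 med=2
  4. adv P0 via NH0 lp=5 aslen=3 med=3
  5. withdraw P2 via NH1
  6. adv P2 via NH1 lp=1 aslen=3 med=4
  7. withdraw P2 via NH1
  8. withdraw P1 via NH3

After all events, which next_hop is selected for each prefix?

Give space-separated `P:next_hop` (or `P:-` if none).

Op 1: best P0=NH0 P1=- P2=-
Op 2: best P0=NH0 P1=NH3 P2=-
Op 3: best P0=NH0 P1=NH3 P2=NH1
Op 4: best P0=NH0 P1=NH3 P2=NH1
Op 5: best P0=NH0 P1=NH3 P2=-
Op 6: best P0=NH0 P1=NH3 P2=NH1
Op 7: best P0=NH0 P1=NH3 P2=-
Op 8: best P0=NH0 P1=- P2=-

Answer: P0:NH0 P1:- P2:-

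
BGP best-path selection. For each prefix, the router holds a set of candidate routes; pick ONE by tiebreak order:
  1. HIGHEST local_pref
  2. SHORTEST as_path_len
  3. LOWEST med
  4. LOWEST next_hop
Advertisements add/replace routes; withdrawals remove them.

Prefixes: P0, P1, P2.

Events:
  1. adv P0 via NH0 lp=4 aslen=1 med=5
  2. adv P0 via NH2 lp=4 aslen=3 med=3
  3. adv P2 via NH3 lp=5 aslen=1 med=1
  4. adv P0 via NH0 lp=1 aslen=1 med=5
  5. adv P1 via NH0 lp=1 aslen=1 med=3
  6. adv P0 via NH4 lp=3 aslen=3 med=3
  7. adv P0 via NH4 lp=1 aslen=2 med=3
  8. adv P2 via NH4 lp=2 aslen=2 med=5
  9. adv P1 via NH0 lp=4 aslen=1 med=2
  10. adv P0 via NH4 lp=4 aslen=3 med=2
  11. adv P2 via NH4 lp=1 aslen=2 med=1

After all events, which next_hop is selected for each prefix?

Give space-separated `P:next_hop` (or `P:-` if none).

Answer: P0:NH4 P1:NH0 P2:NH3

Derivation:
Op 1: best P0=NH0 P1=- P2=-
Op 2: best P0=NH0 P1=- P2=-
Op 3: best P0=NH0 P1=- P2=NH3
Op 4: best P0=NH2 P1=- P2=NH3
Op 5: best P0=NH2 P1=NH0 P2=NH3
Op 6: best P0=NH2 P1=NH0 P2=NH3
Op 7: best P0=NH2 P1=NH0 P2=NH3
Op 8: best P0=NH2 P1=NH0 P2=NH3
Op 9: best P0=NH2 P1=NH0 P2=NH3
Op 10: best P0=NH4 P1=NH0 P2=NH3
Op 11: best P0=NH4 P1=NH0 P2=NH3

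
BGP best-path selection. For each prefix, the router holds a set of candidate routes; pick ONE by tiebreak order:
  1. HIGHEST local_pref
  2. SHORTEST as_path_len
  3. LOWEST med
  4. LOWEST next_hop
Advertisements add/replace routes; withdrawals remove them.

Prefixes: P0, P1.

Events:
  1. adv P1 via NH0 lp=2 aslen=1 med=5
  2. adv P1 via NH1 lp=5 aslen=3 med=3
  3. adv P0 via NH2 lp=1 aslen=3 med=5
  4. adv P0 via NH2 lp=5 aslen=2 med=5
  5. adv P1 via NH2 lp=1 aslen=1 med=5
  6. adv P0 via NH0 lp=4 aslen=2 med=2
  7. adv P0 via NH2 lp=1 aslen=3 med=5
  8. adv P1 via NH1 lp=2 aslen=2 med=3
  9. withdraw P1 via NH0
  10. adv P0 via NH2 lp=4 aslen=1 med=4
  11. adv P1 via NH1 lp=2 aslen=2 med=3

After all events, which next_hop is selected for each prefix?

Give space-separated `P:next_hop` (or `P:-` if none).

Op 1: best P0=- P1=NH0
Op 2: best P0=- P1=NH1
Op 3: best P0=NH2 P1=NH1
Op 4: best P0=NH2 P1=NH1
Op 5: best P0=NH2 P1=NH1
Op 6: best P0=NH2 P1=NH1
Op 7: best P0=NH0 P1=NH1
Op 8: best P0=NH0 P1=NH0
Op 9: best P0=NH0 P1=NH1
Op 10: best P0=NH2 P1=NH1
Op 11: best P0=NH2 P1=NH1

Answer: P0:NH2 P1:NH1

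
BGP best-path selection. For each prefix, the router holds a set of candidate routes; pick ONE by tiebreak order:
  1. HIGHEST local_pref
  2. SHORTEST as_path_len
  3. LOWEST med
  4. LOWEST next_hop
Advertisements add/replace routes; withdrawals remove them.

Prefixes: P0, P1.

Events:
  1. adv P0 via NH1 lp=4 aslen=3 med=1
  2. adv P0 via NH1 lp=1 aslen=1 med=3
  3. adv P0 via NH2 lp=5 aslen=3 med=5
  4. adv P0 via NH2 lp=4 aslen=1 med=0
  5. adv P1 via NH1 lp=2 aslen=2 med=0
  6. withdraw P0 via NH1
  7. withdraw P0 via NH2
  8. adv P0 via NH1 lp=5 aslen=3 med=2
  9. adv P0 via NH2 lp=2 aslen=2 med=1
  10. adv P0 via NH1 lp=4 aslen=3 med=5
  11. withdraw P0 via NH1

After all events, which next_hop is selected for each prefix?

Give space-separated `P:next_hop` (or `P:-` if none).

Op 1: best P0=NH1 P1=-
Op 2: best P0=NH1 P1=-
Op 3: best P0=NH2 P1=-
Op 4: best P0=NH2 P1=-
Op 5: best P0=NH2 P1=NH1
Op 6: best P0=NH2 P1=NH1
Op 7: best P0=- P1=NH1
Op 8: best P0=NH1 P1=NH1
Op 9: best P0=NH1 P1=NH1
Op 10: best P0=NH1 P1=NH1
Op 11: best P0=NH2 P1=NH1

Answer: P0:NH2 P1:NH1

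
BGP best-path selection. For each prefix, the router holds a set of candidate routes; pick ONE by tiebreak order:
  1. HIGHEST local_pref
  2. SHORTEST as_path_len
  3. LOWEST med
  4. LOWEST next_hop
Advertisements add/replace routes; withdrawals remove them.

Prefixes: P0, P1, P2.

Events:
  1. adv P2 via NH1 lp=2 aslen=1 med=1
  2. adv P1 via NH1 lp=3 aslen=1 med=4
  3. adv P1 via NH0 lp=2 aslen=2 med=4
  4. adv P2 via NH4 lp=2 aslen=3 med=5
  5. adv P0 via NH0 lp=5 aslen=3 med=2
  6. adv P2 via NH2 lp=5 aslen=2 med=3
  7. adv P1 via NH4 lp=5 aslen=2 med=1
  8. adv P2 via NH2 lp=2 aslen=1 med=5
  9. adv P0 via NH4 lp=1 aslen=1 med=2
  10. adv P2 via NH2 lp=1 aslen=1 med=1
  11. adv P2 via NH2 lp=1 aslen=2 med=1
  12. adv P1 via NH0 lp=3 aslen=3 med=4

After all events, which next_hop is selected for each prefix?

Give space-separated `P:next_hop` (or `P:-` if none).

Op 1: best P0=- P1=- P2=NH1
Op 2: best P0=- P1=NH1 P2=NH1
Op 3: best P0=- P1=NH1 P2=NH1
Op 4: best P0=- P1=NH1 P2=NH1
Op 5: best P0=NH0 P1=NH1 P2=NH1
Op 6: best P0=NH0 P1=NH1 P2=NH2
Op 7: best P0=NH0 P1=NH4 P2=NH2
Op 8: best P0=NH0 P1=NH4 P2=NH1
Op 9: best P0=NH0 P1=NH4 P2=NH1
Op 10: best P0=NH0 P1=NH4 P2=NH1
Op 11: best P0=NH0 P1=NH4 P2=NH1
Op 12: best P0=NH0 P1=NH4 P2=NH1

Answer: P0:NH0 P1:NH4 P2:NH1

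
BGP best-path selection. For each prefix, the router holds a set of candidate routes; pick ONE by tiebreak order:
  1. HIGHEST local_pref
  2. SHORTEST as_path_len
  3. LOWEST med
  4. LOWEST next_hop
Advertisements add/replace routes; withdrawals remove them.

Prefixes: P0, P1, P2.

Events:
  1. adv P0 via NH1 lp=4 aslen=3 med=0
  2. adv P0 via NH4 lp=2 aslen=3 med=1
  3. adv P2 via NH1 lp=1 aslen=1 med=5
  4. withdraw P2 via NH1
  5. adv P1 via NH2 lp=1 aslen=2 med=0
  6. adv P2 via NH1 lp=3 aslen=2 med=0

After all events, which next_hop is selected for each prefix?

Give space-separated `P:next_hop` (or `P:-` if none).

Op 1: best P0=NH1 P1=- P2=-
Op 2: best P0=NH1 P1=- P2=-
Op 3: best P0=NH1 P1=- P2=NH1
Op 4: best P0=NH1 P1=- P2=-
Op 5: best P0=NH1 P1=NH2 P2=-
Op 6: best P0=NH1 P1=NH2 P2=NH1

Answer: P0:NH1 P1:NH2 P2:NH1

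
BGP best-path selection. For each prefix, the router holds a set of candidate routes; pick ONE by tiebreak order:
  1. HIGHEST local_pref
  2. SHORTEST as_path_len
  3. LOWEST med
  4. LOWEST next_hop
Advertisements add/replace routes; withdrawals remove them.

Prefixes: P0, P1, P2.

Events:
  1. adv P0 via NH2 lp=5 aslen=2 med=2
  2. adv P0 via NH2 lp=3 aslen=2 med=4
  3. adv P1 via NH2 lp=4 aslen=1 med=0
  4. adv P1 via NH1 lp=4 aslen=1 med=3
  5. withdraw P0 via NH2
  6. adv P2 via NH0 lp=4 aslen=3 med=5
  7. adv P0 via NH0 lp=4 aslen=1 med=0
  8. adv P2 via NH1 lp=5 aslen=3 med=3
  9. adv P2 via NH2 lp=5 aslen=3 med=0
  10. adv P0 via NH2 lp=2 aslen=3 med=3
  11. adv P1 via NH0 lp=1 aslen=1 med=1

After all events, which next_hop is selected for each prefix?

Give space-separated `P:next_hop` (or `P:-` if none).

Op 1: best P0=NH2 P1=- P2=-
Op 2: best P0=NH2 P1=- P2=-
Op 3: best P0=NH2 P1=NH2 P2=-
Op 4: best P0=NH2 P1=NH2 P2=-
Op 5: best P0=- P1=NH2 P2=-
Op 6: best P0=- P1=NH2 P2=NH0
Op 7: best P0=NH0 P1=NH2 P2=NH0
Op 8: best P0=NH0 P1=NH2 P2=NH1
Op 9: best P0=NH0 P1=NH2 P2=NH2
Op 10: best P0=NH0 P1=NH2 P2=NH2
Op 11: best P0=NH0 P1=NH2 P2=NH2

Answer: P0:NH0 P1:NH2 P2:NH2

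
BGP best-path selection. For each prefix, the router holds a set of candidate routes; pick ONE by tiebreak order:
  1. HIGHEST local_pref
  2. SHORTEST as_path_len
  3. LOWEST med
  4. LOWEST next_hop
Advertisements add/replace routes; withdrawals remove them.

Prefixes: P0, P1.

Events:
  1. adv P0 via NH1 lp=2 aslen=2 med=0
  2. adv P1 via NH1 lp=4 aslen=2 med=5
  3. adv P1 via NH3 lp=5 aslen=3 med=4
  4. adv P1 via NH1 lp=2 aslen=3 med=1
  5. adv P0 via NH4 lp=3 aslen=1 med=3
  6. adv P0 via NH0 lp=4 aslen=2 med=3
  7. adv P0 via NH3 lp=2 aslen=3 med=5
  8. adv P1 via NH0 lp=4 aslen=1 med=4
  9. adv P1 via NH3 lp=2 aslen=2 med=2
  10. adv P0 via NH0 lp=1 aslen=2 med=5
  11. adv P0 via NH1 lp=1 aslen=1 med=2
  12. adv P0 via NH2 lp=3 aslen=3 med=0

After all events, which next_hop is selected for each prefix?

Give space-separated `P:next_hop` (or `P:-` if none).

Op 1: best P0=NH1 P1=-
Op 2: best P0=NH1 P1=NH1
Op 3: best P0=NH1 P1=NH3
Op 4: best P0=NH1 P1=NH3
Op 5: best P0=NH4 P1=NH3
Op 6: best P0=NH0 P1=NH3
Op 7: best P0=NH0 P1=NH3
Op 8: best P0=NH0 P1=NH3
Op 9: best P0=NH0 P1=NH0
Op 10: best P0=NH4 P1=NH0
Op 11: best P0=NH4 P1=NH0
Op 12: best P0=NH4 P1=NH0

Answer: P0:NH4 P1:NH0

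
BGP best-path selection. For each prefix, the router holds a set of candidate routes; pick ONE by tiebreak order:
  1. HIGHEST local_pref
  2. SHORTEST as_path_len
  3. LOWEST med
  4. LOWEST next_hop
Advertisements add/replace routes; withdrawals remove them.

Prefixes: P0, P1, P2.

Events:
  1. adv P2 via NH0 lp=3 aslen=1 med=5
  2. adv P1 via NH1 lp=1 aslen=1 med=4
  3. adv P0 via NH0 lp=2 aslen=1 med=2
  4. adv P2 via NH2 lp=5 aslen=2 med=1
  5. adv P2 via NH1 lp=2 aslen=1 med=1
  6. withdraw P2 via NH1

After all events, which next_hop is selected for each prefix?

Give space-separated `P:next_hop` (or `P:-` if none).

Answer: P0:NH0 P1:NH1 P2:NH2

Derivation:
Op 1: best P0=- P1=- P2=NH0
Op 2: best P0=- P1=NH1 P2=NH0
Op 3: best P0=NH0 P1=NH1 P2=NH0
Op 4: best P0=NH0 P1=NH1 P2=NH2
Op 5: best P0=NH0 P1=NH1 P2=NH2
Op 6: best P0=NH0 P1=NH1 P2=NH2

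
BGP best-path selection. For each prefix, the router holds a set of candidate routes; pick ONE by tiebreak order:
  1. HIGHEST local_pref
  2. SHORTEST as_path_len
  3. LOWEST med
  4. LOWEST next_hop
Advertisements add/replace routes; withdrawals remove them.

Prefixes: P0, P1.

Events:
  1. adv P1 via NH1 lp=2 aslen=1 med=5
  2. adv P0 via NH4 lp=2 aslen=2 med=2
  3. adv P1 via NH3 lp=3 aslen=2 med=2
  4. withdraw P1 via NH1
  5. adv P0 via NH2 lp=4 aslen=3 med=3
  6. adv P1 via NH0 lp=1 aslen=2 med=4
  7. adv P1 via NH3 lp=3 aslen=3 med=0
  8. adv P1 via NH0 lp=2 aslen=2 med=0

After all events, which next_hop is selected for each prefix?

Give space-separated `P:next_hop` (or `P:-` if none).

Op 1: best P0=- P1=NH1
Op 2: best P0=NH4 P1=NH1
Op 3: best P0=NH4 P1=NH3
Op 4: best P0=NH4 P1=NH3
Op 5: best P0=NH2 P1=NH3
Op 6: best P0=NH2 P1=NH3
Op 7: best P0=NH2 P1=NH3
Op 8: best P0=NH2 P1=NH3

Answer: P0:NH2 P1:NH3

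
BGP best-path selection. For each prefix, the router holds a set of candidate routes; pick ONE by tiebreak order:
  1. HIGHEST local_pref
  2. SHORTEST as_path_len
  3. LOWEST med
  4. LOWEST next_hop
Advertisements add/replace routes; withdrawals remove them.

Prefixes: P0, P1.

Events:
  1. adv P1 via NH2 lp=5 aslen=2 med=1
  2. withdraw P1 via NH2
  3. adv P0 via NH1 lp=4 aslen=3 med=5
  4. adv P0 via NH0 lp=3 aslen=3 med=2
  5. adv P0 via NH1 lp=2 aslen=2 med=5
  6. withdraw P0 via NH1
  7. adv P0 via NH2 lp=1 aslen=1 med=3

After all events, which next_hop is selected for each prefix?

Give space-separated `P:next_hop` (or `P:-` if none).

Op 1: best P0=- P1=NH2
Op 2: best P0=- P1=-
Op 3: best P0=NH1 P1=-
Op 4: best P0=NH1 P1=-
Op 5: best P0=NH0 P1=-
Op 6: best P0=NH0 P1=-
Op 7: best P0=NH0 P1=-

Answer: P0:NH0 P1:-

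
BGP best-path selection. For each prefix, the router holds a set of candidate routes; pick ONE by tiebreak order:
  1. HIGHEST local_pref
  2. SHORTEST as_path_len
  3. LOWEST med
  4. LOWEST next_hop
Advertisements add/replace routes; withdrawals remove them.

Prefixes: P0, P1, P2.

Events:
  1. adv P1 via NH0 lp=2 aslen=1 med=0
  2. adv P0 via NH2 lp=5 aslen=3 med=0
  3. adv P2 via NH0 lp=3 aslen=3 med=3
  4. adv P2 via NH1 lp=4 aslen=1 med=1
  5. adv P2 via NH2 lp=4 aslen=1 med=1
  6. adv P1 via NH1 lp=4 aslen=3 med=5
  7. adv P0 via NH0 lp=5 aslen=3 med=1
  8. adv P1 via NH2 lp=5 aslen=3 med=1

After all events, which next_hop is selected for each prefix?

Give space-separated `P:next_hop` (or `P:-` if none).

Op 1: best P0=- P1=NH0 P2=-
Op 2: best P0=NH2 P1=NH0 P2=-
Op 3: best P0=NH2 P1=NH0 P2=NH0
Op 4: best P0=NH2 P1=NH0 P2=NH1
Op 5: best P0=NH2 P1=NH0 P2=NH1
Op 6: best P0=NH2 P1=NH1 P2=NH1
Op 7: best P0=NH2 P1=NH1 P2=NH1
Op 8: best P0=NH2 P1=NH2 P2=NH1

Answer: P0:NH2 P1:NH2 P2:NH1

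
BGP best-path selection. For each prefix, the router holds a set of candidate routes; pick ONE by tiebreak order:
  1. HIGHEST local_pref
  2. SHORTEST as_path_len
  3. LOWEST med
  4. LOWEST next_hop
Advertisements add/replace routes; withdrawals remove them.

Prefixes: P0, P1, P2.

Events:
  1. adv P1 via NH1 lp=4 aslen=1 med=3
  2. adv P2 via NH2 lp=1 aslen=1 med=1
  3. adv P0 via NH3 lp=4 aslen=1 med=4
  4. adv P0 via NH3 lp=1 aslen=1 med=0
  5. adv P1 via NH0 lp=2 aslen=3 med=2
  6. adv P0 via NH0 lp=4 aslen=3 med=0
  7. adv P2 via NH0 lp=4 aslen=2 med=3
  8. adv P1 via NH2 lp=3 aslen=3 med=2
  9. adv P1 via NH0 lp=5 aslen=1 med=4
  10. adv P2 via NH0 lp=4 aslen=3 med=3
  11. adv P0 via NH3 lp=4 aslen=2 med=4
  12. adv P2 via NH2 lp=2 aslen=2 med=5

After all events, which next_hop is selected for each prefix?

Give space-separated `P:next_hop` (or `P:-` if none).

Op 1: best P0=- P1=NH1 P2=-
Op 2: best P0=- P1=NH1 P2=NH2
Op 3: best P0=NH3 P1=NH1 P2=NH2
Op 4: best P0=NH3 P1=NH1 P2=NH2
Op 5: best P0=NH3 P1=NH1 P2=NH2
Op 6: best P0=NH0 P1=NH1 P2=NH2
Op 7: best P0=NH0 P1=NH1 P2=NH0
Op 8: best P0=NH0 P1=NH1 P2=NH0
Op 9: best P0=NH0 P1=NH0 P2=NH0
Op 10: best P0=NH0 P1=NH0 P2=NH0
Op 11: best P0=NH3 P1=NH0 P2=NH0
Op 12: best P0=NH3 P1=NH0 P2=NH0

Answer: P0:NH3 P1:NH0 P2:NH0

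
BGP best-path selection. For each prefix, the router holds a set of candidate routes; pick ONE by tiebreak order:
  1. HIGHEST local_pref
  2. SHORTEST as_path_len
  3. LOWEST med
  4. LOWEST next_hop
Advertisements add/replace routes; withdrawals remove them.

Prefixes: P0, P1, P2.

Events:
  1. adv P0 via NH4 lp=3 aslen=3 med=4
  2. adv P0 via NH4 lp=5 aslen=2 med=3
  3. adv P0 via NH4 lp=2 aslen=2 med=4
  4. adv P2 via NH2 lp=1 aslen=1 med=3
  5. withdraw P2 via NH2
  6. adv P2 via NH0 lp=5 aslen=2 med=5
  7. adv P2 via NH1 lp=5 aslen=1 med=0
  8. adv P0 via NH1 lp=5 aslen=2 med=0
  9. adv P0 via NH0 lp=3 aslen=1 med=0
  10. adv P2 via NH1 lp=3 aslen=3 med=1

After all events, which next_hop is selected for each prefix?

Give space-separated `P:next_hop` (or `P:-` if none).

Answer: P0:NH1 P1:- P2:NH0

Derivation:
Op 1: best P0=NH4 P1=- P2=-
Op 2: best P0=NH4 P1=- P2=-
Op 3: best P0=NH4 P1=- P2=-
Op 4: best P0=NH4 P1=- P2=NH2
Op 5: best P0=NH4 P1=- P2=-
Op 6: best P0=NH4 P1=- P2=NH0
Op 7: best P0=NH4 P1=- P2=NH1
Op 8: best P0=NH1 P1=- P2=NH1
Op 9: best P0=NH1 P1=- P2=NH1
Op 10: best P0=NH1 P1=- P2=NH0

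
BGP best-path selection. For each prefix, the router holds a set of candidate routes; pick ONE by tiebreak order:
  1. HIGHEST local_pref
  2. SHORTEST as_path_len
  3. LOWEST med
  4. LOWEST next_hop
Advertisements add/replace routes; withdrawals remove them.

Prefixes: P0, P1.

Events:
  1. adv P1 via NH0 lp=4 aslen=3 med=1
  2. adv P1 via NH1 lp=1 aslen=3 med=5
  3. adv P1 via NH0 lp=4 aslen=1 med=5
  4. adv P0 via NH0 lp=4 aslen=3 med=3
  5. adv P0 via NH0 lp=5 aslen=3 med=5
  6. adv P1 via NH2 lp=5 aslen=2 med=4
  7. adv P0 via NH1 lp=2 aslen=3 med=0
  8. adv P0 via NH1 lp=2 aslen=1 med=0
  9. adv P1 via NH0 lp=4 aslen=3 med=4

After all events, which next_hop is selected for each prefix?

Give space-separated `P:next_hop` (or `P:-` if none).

Op 1: best P0=- P1=NH0
Op 2: best P0=- P1=NH0
Op 3: best P0=- P1=NH0
Op 4: best P0=NH0 P1=NH0
Op 5: best P0=NH0 P1=NH0
Op 6: best P0=NH0 P1=NH2
Op 7: best P0=NH0 P1=NH2
Op 8: best P0=NH0 P1=NH2
Op 9: best P0=NH0 P1=NH2

Answer: P0:NH0 P1:NH2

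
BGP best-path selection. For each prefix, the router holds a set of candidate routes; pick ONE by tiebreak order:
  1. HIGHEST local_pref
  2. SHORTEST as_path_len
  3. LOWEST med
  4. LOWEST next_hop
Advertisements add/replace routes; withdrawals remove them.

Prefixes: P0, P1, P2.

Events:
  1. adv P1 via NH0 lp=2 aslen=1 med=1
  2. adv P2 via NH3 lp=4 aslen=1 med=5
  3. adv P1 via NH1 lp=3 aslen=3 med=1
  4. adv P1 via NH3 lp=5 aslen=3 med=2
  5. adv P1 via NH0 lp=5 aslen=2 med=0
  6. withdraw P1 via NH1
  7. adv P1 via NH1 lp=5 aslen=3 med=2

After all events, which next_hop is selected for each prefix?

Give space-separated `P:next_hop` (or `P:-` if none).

Answer: P0:- P1:NH0 P2:NH3

Derivation:
Op 1: best P0=- P1=NH0 P2=-
Op 2: best P0=- P1=NH0 P2=NH3
Op 3: best P0=- P1=NH1 P2=NH3
Op 4: best P0=- P1=NH3 P2=NH3
Op 5: best P0=- P1=NH0 P2=NH3
Op 6: best P0=- P1=NH0 P2=NH3
Op 7: best P0=- P1=NH0 P2=NH3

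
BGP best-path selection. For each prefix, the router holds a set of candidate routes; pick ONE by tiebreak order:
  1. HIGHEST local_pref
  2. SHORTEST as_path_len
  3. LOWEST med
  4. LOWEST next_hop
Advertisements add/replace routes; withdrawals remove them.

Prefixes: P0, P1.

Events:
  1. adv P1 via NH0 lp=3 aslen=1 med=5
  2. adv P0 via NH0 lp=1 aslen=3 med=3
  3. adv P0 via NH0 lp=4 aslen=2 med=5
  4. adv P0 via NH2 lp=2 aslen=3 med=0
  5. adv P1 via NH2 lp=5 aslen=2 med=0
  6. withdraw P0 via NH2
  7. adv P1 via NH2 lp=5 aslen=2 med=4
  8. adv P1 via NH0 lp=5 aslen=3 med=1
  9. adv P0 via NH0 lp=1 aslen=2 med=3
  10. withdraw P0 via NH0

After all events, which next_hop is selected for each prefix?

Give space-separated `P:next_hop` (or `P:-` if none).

Op 1: best P0=- P1=NH0
Op 2: best P0=NH0 P1=NH0
Op 3: best P0=NH0 P1=NH0
Op 4: best P0=NH0 P1=NH0
Op 5: best P0=NH0 P1=NH2
Op 6: best P0=NH0 P1=NH2
Op 7: best P0=NH0 P1=NH2
Op 8: best P0=NH0 P1=NH2
Op 9: best P0=NH0 P1=NH2
Op 10: best P0=- P1=NH2

Answer: P0:- P1:NH2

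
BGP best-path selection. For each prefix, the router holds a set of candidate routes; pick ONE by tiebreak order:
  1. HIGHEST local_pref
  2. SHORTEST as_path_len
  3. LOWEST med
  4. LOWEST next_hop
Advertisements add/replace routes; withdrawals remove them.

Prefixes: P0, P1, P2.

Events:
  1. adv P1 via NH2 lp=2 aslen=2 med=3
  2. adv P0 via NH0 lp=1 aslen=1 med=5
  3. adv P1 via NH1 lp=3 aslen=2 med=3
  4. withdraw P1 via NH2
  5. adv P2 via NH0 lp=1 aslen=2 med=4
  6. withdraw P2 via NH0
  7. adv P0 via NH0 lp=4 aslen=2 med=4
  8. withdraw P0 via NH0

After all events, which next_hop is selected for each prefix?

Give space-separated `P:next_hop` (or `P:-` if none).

Op 1: best P0=- P1=NH2 P2=-
Op 2: best P0=NH0 P1=NH2 P2=-
Op 3: best P0=NH0 P1=NH1 P2=-
Op 4: best P0=NH0 P1=NH1 P2=-
Op 5: best P0=NH0 P1=NH1 P2=NH0
Op 6: best P0=NH0 P1=NH1 P2=-
Op 7: best P0=NH0 P1=NH1 P2=-
Op 8: best P0=- P1=NH1 P2=-

Answer: P0:- P1:NH1 P2:-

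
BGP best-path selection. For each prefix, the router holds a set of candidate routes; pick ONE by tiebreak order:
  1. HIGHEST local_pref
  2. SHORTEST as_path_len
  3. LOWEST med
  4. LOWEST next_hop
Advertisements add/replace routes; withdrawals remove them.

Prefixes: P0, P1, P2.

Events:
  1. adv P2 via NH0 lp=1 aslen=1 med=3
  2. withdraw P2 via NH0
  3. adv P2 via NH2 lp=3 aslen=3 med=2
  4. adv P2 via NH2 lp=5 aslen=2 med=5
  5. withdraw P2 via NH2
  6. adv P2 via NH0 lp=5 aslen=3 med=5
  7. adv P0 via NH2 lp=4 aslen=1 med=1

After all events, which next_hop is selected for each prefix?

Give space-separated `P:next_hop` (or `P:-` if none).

Op 1: best P0=- P1=- P2=NH0
Op 2: best P0=- P1=- P2=-
Op 3: best P0=- P1=- P2=NH2
Op 4: best P0=- P1=- P2=NH2
Op 5: best P0=- P1=- P2=-
Op 6: best P0=- P1=- P2=NH0
Op 7: best P0=NH2 P1=- P2=NH0

Answer: P0:NH2 P1:- P2:NH0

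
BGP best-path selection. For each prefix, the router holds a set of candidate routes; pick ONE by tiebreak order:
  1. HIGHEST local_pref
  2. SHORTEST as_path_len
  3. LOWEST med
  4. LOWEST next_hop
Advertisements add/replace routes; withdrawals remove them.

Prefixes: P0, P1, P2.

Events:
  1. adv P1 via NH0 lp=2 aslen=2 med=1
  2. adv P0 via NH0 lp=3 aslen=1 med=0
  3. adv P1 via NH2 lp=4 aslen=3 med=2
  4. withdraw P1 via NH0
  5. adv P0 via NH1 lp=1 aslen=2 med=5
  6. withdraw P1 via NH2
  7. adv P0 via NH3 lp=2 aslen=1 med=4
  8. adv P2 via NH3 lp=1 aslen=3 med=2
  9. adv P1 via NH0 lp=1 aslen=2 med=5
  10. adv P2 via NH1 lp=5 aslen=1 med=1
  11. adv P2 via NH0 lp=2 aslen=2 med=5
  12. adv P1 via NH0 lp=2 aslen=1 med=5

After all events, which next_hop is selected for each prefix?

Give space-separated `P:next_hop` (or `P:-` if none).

Op 1: best P0=- P1=NH0 P2=-
Op 2: best P0=NH0 P1=NH0 P2=-
Op 3: best P0=NH0 P1=NH2 P2=-
Op 4: best P0=NH0 P1=NH2 P2=-
Op 5: best P0=NH0 P1=NH2 P2=-
Op 6: best P0=NH0 P1=- P2=-
Op 7: best P0=NH0 P1=- P2=-
Op 8: best P0=NH0 P1=- P2=NH3
Op 9: best P0=NH0 P1=NH0 P2=NH3
Op 10: best P0=NH0 P1=NH0 P2=NH1
Op 11: best P0=NH0 P1=NH0 P2=NH1
Op 12: best P0=NH0 P1=NH0 P2=NH1

Answer: P0:NH0 P1:NH0 P2:NH1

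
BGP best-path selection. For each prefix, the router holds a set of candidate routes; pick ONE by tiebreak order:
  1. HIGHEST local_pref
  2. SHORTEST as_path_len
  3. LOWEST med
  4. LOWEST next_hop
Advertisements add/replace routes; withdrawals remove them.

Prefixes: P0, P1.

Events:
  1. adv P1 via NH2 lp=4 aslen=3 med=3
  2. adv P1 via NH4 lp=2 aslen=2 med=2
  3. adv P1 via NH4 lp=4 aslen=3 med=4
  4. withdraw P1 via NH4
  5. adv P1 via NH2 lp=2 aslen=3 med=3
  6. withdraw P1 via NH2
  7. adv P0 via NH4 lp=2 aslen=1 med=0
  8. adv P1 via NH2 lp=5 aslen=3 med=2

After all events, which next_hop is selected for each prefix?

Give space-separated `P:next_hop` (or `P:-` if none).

Op 1: best P0=- P1=NH2
Op 2: best P0=- P1=NH2
Op 3: best P0=- P1=NH2
Op 4: best P0=- P1=NH2
Op 5: best P0=- P1=NH2
Op 6: best P0=- P1=-
Op 7: best P0=NH4 P1=-
Op 8: best P0=NH4 P1=NH2

Answer: P0:NH4 P1:NH2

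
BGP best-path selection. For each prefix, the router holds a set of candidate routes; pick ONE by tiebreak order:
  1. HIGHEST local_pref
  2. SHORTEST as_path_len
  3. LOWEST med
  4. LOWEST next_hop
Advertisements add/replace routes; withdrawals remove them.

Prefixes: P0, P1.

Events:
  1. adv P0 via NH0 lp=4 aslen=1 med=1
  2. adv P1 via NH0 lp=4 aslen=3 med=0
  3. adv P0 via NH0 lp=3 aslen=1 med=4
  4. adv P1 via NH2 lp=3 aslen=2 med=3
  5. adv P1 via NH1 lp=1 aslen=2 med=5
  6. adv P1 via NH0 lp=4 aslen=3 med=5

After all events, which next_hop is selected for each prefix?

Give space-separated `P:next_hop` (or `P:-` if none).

Op 1: best P0=NH0 P1=-
Op 2: best P0=NH0 P1=NH0
Op 3: best P0=NH0 P1=NH0
Op 4: best P0=NH0 P1=NH0
Op 5: best P0=NH0 P1=NH0
Op 6: best P0=NH0 P1=NH0

Answer: P0:NH0 P1:NH0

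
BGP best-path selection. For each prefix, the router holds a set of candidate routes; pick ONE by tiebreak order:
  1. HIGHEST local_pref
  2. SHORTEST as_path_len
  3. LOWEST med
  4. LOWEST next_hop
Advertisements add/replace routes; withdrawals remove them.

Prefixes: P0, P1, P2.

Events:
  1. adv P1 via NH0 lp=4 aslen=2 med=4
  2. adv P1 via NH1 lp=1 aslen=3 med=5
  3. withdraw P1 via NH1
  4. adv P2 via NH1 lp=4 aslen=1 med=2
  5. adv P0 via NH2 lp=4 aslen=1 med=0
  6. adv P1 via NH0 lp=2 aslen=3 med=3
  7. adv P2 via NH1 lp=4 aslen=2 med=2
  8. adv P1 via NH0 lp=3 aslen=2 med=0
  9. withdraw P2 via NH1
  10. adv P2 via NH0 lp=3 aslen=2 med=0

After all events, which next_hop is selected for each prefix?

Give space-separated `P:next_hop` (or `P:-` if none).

Op 1: best P0=- P1=NH0 P2=-
Op 2: best P0=- P1=NH0 P2=-
Op 3: best P0=- P1=NH0 P2=-
Op 4: best P0=- P1=NH0 P2=NH1
Op 5: best P0=NH2 P1=NH0 P2=NH1
Op 6: best P0=NH2 P1=NH0 P2=NH1
Op 7: best P0=NH2 P1=NH0 P2=NH1
Op 8: best P0=NH2 P1=NH0 P2=NH1
Op 9: best P0=NH2 P1=NH0 P2=-
Op 10: best P0=NH2 P1=NH0 P2=NH0

Answer: P0:NH2 P1:NH0 P2:NH0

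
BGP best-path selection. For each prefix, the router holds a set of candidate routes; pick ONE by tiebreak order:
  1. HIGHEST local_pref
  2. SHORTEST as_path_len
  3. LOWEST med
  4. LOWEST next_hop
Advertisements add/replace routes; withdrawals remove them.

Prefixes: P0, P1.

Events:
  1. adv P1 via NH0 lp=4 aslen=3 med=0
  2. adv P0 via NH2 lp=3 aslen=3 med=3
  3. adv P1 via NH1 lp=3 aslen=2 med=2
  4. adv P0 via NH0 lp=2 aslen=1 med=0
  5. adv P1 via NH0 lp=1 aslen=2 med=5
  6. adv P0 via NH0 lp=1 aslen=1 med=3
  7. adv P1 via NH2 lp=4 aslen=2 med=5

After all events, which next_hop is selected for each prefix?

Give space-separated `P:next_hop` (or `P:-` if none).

Op 1: best P0=- P1=NH0
Op 2: best P0=NH2 P1=NH0
Op 3: best P0=NH2 P1=NH0
Op 4: best P0=NH2 P1=NH0
Op 5: best P0=NH2 P1=NH1
Op 6: best P0=NH2 P1=NH1
Op 7: best P0=NH2 P1=NH2

Answer: P0:NH2 P1:NH2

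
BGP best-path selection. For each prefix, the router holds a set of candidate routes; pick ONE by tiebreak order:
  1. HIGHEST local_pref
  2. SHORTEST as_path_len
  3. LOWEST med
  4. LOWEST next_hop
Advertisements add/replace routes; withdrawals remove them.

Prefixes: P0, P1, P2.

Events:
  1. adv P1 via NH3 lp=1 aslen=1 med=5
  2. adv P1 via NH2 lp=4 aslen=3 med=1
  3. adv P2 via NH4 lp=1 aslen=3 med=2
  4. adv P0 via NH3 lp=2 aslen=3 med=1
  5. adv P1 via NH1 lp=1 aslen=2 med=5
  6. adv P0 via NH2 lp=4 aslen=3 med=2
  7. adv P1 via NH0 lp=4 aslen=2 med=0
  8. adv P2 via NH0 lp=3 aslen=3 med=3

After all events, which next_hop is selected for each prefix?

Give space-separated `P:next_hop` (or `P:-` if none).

Op 1: best P0=- P1=NH3 P2=-
Op 2: best P0=- P1=NH2 P2=-
Op 3: best P0=- P1=NH2 P2=NH4
Op 4: best P0=NH3 P1=NH2 P2=NH4
Op 5: best P0=NH3 P1=NH2 P2=NH4
Op 6: best P0=NH2 P1=NH2 P2=NH4
Op 7: best P0=NH2 P1=NH0 P2=NH4
Op 8: best P0=NH2 P1=NH0 P2=NH0

Answer: P0:NH2 P1:NH0 P2:NH0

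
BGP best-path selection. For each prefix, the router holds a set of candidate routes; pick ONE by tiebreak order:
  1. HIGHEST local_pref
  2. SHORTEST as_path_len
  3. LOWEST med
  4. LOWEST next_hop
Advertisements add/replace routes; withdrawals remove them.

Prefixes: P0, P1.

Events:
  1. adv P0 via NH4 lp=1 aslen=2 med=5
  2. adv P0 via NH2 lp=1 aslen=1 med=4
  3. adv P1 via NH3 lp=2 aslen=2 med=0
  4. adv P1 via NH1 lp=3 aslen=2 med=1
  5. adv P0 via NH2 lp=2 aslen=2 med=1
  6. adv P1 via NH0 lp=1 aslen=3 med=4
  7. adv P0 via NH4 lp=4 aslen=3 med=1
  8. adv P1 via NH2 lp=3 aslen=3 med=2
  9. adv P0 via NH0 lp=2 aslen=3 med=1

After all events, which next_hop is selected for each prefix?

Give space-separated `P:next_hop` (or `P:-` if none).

Op 1: best P0=NH4 P1=-
Op 2: best P0=NH2 P1=-
Op 3: best P0=NH2 P1=NH3
Op 4: best P0=NH2 P1=NH1
Op 5: best P0=NH2 P1=NH1
Op 6: best P0=NH2 P1=NH1
Op 7: best P0=NH4 P1=NH1
Op 8: best P0=NH4 P1=NH1
Op 9: best P0=NH4 P1=NH1

Answer: P0:NH4 P1:NH1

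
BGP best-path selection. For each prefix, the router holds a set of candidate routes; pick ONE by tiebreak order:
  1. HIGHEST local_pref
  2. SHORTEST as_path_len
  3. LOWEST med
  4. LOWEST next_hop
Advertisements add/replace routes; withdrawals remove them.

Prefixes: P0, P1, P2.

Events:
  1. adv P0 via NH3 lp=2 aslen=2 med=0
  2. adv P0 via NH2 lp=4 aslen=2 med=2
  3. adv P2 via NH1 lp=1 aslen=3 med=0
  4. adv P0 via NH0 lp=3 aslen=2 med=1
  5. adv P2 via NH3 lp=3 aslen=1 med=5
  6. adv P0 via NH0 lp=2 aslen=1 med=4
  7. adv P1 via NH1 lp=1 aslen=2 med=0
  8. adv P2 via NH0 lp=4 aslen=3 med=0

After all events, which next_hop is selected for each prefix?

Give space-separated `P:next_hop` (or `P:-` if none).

Op 1: best P0=NH3 P1=- P2=-
Op 2: best P0=NH2 P1=- P2=-
Op 3: best P0=NH2 P1=- P2=NH1
Op 4: best P0=NH2 P1=- P2=NH1
Op 5: best P0=NH2 P1=- P2=NH3
Op 6: best P0=NH2 P1=- P2=NH3
Op 7: best P0=NH2 P1=NH1 P2=NH3
Op 8: best P0=NH2 P1=NH1 P2=NH0

Answer: P0:NH2 P1:NH1 P2:NH0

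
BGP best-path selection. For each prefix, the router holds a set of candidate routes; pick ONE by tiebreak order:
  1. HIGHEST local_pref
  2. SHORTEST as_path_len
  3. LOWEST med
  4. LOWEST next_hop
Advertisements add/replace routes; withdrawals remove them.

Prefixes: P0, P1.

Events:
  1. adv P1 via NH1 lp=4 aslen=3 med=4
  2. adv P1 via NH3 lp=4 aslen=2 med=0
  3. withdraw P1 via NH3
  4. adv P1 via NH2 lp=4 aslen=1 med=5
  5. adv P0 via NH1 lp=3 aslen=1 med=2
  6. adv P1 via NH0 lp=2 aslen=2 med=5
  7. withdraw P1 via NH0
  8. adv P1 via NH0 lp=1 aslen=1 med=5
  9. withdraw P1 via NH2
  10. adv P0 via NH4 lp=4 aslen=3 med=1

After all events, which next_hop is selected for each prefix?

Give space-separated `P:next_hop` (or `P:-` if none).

Op 1: best P0=- P1=NH1
Op 2: best P0=- P1=NH3
Op 3: best P0=- P1=NH1
Op 4: best P0=- P1=NH2
Op 5: best P0=NH1 P1=NH2
Op 6: best P0=NH1 P1=NH2
Op 7: best P0=NH1 P1=NH2
Op 8: best P0=NH1 P1=NH2
Op 9: best P0=NH1 P1=NH1
Op 10: best P0=NH4 P1=NH1

Answer: P0:NH4 P1:NH1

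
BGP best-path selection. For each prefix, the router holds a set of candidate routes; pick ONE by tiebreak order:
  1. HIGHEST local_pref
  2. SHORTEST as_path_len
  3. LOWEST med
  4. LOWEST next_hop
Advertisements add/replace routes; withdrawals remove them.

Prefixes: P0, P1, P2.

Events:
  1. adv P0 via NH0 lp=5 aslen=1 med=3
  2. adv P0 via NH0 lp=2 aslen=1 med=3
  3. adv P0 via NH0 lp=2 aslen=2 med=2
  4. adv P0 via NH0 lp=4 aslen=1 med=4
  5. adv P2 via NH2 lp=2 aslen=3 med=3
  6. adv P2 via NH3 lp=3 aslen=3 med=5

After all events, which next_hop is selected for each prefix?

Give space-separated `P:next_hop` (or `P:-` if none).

Answer: P0:NH0 P1:- P2:NH3

Derivation:
Op 1: best P0=NH0 P1=- P2=-
Op 2: best P0=NH0 P1=- P2=-
Op 3: best P0=NH0 P1=- P2=-
Op 4: best P0=NH0 P1=- P2=-
Op 5: best P0=NH0 P1=- P2=NH2
Op 6: best P0=NH0 P1=- P2=NH3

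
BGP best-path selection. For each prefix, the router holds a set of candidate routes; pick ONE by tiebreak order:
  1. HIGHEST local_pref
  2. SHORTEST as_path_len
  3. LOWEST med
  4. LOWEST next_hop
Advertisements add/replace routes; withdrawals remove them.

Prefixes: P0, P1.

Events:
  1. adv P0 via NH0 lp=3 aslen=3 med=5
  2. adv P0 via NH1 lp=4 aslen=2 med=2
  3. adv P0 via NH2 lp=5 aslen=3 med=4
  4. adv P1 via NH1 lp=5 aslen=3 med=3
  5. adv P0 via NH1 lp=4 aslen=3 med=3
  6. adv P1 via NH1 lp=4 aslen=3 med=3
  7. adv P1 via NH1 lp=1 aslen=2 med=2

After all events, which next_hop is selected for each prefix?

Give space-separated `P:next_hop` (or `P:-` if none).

Answer: P0:NH2 P1:NH1

Derivation:
Op 1: best P0=NH0 P1=-
Op 2: best P0=NH1 P1=-
Op 3: best P0=NH2 P1=-
Op 4: best P0=NH2 P1=NH1
Op 5: best P0=NH2 P1=NH1
Op 6: best P0=NH2 P1=NH1
Op 7: best P0=NH2 P1=NH1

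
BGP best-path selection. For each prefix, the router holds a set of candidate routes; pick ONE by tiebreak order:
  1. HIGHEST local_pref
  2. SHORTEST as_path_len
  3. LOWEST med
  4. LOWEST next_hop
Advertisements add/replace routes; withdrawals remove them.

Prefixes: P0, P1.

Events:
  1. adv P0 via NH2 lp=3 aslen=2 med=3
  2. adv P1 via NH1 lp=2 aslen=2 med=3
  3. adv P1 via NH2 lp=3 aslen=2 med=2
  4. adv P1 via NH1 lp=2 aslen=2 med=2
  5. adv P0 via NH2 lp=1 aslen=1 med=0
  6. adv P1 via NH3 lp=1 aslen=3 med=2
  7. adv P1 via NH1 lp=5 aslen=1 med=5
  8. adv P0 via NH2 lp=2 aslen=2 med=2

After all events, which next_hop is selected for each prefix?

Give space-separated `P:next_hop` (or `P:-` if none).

Answer: P0:NH2 P1:NH1

Derivation:
Op 1: best P0=NH2 P1=-
Op 2: best P0=NH2 P1=NH1
Op 3: best P0=NH2 P1=NH2
Op 4: best P0=NH2 P1=NH2
Op 5: best P0=NH2 P1=NH2
Op 6: best P0=NH2 P1=NH2
Op 7: best P0=NH2 P1=NH1
Op 8: best P0=NH2 P1=NH1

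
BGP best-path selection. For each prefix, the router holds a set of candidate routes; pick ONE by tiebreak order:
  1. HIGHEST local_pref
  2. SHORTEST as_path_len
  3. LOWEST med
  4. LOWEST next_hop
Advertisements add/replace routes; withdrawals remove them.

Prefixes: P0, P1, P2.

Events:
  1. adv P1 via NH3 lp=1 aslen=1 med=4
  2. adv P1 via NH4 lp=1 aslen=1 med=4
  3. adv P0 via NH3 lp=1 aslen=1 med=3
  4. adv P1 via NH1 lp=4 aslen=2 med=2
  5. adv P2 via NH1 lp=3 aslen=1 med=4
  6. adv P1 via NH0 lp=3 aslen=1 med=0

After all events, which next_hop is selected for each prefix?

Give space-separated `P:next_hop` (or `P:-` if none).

Answer: P0:NH3 P1:NH1 P2:NH1

Derivation:
Op 1: best P0=- P1=NH3 P2=-
Op 2: best P0=- P1=NH3 P2=-
Op 3: best P0=NH3 P1=NH3 P2=-
Op 4: best P0=NH3 P1=NH1 P2=-
Op 5: best P0=NH3 P1=NH1 P2=NH1
Op 6: best P0=NH3 P1=NH1 P2=NH1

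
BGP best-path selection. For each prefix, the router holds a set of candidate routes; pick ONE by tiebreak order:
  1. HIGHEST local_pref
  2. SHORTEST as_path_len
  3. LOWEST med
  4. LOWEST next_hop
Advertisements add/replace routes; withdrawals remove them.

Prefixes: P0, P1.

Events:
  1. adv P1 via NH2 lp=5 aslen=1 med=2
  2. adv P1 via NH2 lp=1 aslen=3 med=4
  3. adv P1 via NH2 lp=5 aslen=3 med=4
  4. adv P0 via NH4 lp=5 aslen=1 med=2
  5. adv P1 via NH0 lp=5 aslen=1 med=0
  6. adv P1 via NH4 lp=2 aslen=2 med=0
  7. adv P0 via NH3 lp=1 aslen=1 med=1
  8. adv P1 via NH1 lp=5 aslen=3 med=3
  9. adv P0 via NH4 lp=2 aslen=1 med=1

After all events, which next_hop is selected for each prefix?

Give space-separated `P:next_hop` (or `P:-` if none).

Op 1: best P0=- P1=NH2
Op 2: best P0=- P1=NH2
Op 3: best P0=- P1=NH2
Op 4: best P0=NH4 P1=NH2
Op 5: best P0=NH4 P1=NH0
Op 6: best P0=NH4 P1=NH0
Op 7: best P0=NH4 P1=NH0
Op 8: best P0=NH4 P1=NH0
Op 9: best P0=NH4 P1=NH0

Answer: P0:NH4 P1:NH0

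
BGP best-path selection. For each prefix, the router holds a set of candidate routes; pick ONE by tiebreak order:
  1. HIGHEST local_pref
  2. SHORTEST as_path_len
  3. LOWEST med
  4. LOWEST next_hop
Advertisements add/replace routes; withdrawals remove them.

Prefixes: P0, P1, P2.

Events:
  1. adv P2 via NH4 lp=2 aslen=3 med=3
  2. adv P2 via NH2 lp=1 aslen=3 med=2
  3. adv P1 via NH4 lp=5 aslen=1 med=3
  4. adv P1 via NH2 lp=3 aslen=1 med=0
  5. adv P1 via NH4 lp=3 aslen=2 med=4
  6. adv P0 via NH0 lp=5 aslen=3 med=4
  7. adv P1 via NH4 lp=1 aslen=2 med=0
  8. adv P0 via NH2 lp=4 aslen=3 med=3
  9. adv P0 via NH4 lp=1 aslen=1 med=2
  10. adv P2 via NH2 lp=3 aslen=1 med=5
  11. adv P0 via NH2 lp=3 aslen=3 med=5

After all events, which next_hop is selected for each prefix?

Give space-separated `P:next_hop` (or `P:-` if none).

Answer: P0:NH0 P1:NH2 P2:NH2

Derivation:
Op 1: best P0=- P1=- P2=NH4
Op 2: best P0=- P1=- P2=NH4
Op 3: best P0=- P1=NH4 P2=NH4
Op 4: best P0=- P1=NH4 P2=NH4
Op 5: best P0=- P1=NH2 P2=NH4
Op 6: best P0=NH0 P1=NH2 P2=NH4
Op 7: best P0=NH0 P1=NH2 P2=NH4
Op 8: best P0=NH0 P1=NH2 P2=NH4
Op 9: best P0=NH0 P1=NH2 P2=NH4
Op 10: best P0=NH0 P1=NH2 P2=NH2
Op 11: best P0=NH0 P1=NH2 P2=NH2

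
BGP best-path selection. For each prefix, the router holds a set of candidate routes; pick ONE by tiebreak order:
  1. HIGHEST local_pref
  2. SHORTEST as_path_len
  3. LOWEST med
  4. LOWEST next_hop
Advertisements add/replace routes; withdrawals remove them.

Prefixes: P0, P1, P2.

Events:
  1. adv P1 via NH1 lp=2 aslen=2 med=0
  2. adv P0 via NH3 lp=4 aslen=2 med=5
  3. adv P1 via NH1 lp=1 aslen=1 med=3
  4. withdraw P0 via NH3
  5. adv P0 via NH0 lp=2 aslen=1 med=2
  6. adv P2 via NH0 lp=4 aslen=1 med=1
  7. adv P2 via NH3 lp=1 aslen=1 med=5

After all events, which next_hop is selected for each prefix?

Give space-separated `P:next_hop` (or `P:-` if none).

Op 1: best P0=- P1=NH1 P2=-
Op 2: best P0=NH3 P1=NH1 P2=-
Op 3: best P0=NH3 P1=NH1 P2=-
Op 4: best P0=- P1=NH1 P2=-
Op 5: best P0=NH0 P1=NH1 P2=-
Op 6: best P0=NH0 P1=NH1 P2=NH0
Op 7: best P0=NH0 P1=NH1 P2=NH0

Answer: P0:NH0 P1:NH1 P2:NH0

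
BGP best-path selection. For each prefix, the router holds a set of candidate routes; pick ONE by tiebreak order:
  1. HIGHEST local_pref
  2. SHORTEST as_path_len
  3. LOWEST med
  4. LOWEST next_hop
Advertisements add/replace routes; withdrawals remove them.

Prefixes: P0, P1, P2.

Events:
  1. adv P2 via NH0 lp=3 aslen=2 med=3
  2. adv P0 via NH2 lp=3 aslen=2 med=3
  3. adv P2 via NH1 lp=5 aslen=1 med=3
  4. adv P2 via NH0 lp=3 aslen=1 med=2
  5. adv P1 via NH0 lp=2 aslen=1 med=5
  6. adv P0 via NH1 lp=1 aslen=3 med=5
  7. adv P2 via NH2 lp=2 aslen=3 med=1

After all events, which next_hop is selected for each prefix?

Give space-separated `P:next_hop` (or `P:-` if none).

Op 1: best P0=- P1=- P2=NH0
Op 2: best P0=NH2 P1=- P2=NH0
Op 3: best P0=NH2 P1=- P2=NH1
Op 4: best P0=NH2 P1=- P2=NH1
Op 5: best P0=NH2 P1=NH0 P2=NH1
Op 6: best P0=NH2 P1=NH0 P2=NH1
Op 7: best P0=NH2 P1=NH0 P2=NH1

Answer: P0:NH2 P1:NH0 P2:NH1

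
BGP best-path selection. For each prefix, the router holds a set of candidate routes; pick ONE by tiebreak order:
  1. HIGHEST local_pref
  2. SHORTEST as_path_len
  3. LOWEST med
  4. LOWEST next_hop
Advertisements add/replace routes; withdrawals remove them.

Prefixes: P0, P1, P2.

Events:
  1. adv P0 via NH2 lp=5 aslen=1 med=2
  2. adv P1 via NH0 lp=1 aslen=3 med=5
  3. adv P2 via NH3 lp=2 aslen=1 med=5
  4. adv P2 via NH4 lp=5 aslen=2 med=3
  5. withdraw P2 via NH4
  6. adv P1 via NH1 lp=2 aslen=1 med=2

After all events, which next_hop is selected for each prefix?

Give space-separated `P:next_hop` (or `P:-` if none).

Answer: P0:NH2 P1:NH1 P2:NH3

Derivation:
Op 1: best P0=NH2 P1=- P2=-
Op 2: best P0=NH2 P1=NH0 P2=-
Op 3: best P0=NH2 P1=NH0 P2=NH3
Op 4: best P0=NH2 P1=NH0 P2=NH4
Op 5: best P0=NH2 P1=NH0 P2=NH3
Op 6: best P0=NH2 P1=NH1 P2=NH3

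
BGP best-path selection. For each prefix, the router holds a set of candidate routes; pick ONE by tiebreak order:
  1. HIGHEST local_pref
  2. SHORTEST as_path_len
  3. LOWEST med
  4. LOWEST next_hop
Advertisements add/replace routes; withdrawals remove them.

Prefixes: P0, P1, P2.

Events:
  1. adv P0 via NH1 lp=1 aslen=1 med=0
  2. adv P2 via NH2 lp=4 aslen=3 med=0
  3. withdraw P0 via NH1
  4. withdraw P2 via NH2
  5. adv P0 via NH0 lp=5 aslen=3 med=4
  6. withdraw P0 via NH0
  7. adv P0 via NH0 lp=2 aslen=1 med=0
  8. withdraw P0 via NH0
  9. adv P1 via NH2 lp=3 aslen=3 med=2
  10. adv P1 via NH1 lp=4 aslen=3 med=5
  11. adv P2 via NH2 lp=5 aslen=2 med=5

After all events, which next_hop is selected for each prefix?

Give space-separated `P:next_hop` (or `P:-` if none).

Op 1: best P0=NH1 P1=- P2=-
Op 2: best P0=NH1 P1=- P2=NH2
Op 3: best P0=- P1=- P2=NH2
Op 4: best P0=- P1=- P2=-
Op 5: best P0=NH0 P1=- P2=-
Op 6: best P0=- P1=- P2=-
Op 7: best P0=NH0 P1=- P2=-
Op 8: best P0=- P1=- P2=-
Op 9: best P0=- P1=NH2 P2=-
Op 10: best P0=- P1=NH1 P2=-
Op 11: best P0=- P1=NH1 P2=NH2

Answer: P0:- P1:NH1 P2:NH2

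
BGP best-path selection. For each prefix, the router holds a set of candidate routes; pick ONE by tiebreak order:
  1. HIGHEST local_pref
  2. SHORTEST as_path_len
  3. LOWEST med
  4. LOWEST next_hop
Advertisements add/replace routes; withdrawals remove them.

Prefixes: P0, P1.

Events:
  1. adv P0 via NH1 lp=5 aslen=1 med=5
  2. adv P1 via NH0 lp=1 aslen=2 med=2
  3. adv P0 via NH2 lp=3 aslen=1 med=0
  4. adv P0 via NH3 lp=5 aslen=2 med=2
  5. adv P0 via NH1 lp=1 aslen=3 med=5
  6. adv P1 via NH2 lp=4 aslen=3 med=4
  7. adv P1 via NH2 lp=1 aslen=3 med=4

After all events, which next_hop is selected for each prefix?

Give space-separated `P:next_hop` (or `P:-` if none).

Op 1: best P0=NH1 P1=-
Op 2: best P0=NH1 P1=NH0
Op 3: best P0=NH1 P1=NH0
Op 4: best P0=NH1 P1=NH0
Op 5: best P0=NH3 P1=NH0
Op 6: best P0=NH3 P1=NH2
Op 7: best P0=NH3 P1=NH0

Answer: P0:NH3 P1:NH0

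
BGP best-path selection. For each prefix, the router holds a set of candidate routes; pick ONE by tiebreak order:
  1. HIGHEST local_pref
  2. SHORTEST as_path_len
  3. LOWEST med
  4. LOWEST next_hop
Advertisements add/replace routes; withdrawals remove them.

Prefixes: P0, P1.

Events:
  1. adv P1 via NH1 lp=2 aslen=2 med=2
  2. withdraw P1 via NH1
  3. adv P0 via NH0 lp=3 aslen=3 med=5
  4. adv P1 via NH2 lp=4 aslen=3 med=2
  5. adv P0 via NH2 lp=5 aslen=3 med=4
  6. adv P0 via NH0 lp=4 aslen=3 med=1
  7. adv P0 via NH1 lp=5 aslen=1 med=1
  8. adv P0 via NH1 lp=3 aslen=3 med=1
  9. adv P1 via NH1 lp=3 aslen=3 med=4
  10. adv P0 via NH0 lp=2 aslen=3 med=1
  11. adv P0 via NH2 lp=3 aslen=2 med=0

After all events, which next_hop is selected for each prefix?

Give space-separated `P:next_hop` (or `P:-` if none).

Op 1: best P0=- P1=NH1
Op 2: best P0=- P1=-
Op 3: best P0=NH0 P1=-
Op 4: best P0=NH0 P1=NH2
Op 5: best P0=NH2 P1=NH2
Op 6: best P0=NH2 P1=NH2
Op 7: best P0=NH1 P1=NH2
Op 8: best P0=NH2 P1=NH2
Op 9: best P0=NH2 P1=NH2
Op 10: best P0=NH2 P1=NH2
Op 11: best P0=NH2 P1=NH2

Answer: P0:NH2 P1:NH2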